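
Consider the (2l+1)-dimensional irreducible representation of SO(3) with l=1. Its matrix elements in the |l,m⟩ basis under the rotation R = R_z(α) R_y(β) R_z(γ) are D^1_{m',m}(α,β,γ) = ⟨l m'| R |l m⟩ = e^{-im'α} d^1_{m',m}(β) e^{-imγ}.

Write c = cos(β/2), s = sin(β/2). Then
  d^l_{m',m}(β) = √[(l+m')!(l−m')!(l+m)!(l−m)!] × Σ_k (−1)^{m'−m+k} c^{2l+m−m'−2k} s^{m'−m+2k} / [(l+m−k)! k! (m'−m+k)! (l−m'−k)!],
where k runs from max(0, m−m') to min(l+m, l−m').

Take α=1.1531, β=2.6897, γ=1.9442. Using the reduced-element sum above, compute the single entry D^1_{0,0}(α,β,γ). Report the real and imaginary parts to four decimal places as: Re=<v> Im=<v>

Split into d^1_{0,0}(β=2.6897) × two z-phases.
With c≡cos(β/2)=0.224029 and s≡sin(β/2)=0.974583, N=[1·1·1·1]^{1/2}=1.000000
k∈{0,1} keeps every argument non-negative
  k=0: (−1)^0·1.0000/(1)·0.2240^2·0.9746^0 = +0.050189
  k=1: (−1)^1·1.0000/(1)·0.2240^0·0.9746^2 = -0.949811
d^1_{0,0}(2.6897) = +0.050189 -0.949811 = -0.899622
Attach z-rotation phases: D = e^{-i(0)(1.1531)}·(-0.899622)·e^{-i(0)(1.9442)} = -0.899622+0.000000i

Re=-0.8996 Im=0.0000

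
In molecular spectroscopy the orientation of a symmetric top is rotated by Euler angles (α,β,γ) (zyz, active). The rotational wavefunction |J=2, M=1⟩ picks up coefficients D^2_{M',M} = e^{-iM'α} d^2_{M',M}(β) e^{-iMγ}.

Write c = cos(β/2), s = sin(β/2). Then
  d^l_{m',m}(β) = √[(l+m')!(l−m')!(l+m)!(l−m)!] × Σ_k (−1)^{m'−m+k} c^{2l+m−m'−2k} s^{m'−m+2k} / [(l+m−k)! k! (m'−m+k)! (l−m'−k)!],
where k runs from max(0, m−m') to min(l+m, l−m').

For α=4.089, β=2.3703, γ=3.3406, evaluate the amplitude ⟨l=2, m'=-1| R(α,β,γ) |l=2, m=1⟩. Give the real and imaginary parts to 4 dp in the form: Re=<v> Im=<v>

D^2_{-1,1}(4.089,2.3703,3.3406) = e^{-i·-1·4.089}·d^2_{-1,1}(2.3703)·e^{-i·1·3.3406}. Compute d first:
With c≡cos(β/2)=0.376158 and s≡sin(β/2)=0.926556, N=[1·6·6·1]^{1/2}=6.000000
Admissible k: 2..3 (factorial args all ≥0)
  k=2: (−1)^0·6.0000/(2)·0.3762^2·0.9266^2 = +0.364422
  k=3: (−1)^1·6.0000/(6)·0.3762^0·0.9266^4 = -0.737031
d^2_{-1,1}(2.3703) = +0.364422 -0.737031 = -0.372609
Attach z-rotation phases: D = e^{-i(-1)(4.089)}·(-0.372609)·e^{-i(1)(3.3406)} = -0.273040-0.253548i

Re=-0.2730 Im=-0.2535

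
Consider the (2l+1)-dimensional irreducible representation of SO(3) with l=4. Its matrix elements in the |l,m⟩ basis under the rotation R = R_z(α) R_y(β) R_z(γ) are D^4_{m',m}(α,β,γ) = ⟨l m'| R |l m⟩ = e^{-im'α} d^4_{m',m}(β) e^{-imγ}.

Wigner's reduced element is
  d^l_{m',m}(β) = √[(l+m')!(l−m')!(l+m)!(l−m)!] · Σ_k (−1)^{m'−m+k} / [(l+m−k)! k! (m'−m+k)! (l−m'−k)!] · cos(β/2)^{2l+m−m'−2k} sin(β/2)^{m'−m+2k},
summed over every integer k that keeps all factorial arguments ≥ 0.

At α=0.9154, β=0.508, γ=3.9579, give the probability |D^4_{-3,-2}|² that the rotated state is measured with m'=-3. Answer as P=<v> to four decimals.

Split into d^4_{-3,-2}(β=0.508) × two z-phases.
Half-angle: c=0.967915, s=0.251278. N=√(1·5040·2·720)=2693.993318
k: max(0,(-2)−(-3))=1 … min(4+(-2),4−(-3))=2
  k=1: (−1)^0·2693.9933/(720)·0.9679^7·0.2513^1 = +0.748305
  k=2: (−1)^1·2693.9933/(240)·0.9679^5·0.2513^3 = -0.151298
d^4_{-3,-2}(0.508) = +0.748305 -0.151298 = +0.597007
|D^4_{-3,-2}|² = |d^4_{-3,-2}(β)|² = (+0.597007)² = 0.356417 (the z-rotation phases have unit modulus)

P=0.3564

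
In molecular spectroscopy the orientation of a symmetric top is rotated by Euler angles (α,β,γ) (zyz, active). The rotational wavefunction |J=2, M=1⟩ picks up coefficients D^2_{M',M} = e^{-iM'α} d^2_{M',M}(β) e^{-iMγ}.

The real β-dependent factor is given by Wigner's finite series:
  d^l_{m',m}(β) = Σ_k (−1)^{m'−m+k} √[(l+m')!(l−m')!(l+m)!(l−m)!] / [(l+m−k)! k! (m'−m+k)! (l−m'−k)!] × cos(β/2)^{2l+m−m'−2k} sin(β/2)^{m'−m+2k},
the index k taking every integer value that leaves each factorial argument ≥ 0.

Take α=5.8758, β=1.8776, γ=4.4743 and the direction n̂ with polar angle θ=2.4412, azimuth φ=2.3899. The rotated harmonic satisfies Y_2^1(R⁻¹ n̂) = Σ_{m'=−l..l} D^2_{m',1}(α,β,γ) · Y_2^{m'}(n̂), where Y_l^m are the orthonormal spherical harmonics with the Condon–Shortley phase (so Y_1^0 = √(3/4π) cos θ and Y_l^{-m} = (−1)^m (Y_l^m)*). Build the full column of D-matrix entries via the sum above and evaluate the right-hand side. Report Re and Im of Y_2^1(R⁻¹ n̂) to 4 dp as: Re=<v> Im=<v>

Re=-0.1145 Im=0.2241

Need the full column D^2_{m',1} for m'=−2..2 at α=5.8758, β=1.8776, γ=4.4743.
cos(β/2)=0.590757, sin(β/2)=0.806850
d^2_{-2,1}: single k=3 term ⇒ +0.620607;  D = +0.338383+0.520240i
d^2_{-1,1}: k∈[2..3] ⇒ +0.681591 -0.423810 = +0.257782;  D = +0.043433+0.254096i
d^2_{0,1}: k∈[1..2] ⇒ +0.407469 -0.760085 = -0.352617;  D = +0.083163-0.342669i
d^2_{1,1}: k∈[0..1] ⇒ +0.121796 -0.681591 = -0.559795;  D = +0.336760-0.447172i
d^2_{2,1}: single k=0 term ⇒ -0.332697;  D = +0.289061-0.164714i
Y_2^{m'}(θ=2.4412,φ=2.3899) and Σ D·Y over m':
  (+0.3384+0.5202i)·(+0.0108+0.1601i)  (+0.0434+0.2541i)·(+0.2781+0.2600i)  (+0.0832-0.3427i)·(+0.2377+0.0000i)  (+0.3368-0.4472i)·(-0.2781+0.2600i)  (+0.2891-0.1647i)·(+0.0108-0.1601i)
Y_2^1(R⁻¹ n̂) = -0.114490+0.224149i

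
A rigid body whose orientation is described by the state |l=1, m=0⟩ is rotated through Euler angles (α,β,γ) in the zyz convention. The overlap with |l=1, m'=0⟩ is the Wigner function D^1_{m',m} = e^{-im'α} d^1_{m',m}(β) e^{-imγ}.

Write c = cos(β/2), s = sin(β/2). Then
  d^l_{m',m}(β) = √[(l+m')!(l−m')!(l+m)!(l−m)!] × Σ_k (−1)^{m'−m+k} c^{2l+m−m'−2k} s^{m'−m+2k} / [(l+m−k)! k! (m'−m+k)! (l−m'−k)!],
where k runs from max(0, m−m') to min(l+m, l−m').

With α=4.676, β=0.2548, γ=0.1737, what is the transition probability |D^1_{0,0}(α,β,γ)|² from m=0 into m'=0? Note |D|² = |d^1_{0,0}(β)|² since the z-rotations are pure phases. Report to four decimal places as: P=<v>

First d^1_{0,0}(β=0.2548), then the phase factors e^{-i(0)α} and e^{-i(0)γ}:
c=cos(0.2548/2)=0.991896, s=sin(0.2548/2)=0.127056; N=√[1·1·1·1]=1.000000
k: max(0,(0)−(0))=0 … min(1+(0),1−(0))=1
  k=0: (−1)^0·1.0000/(1)·0.9919^2·0.1271^0 = +0.983857
  k=1: (−1)^1·1.0000/(1)·0.9919^0·0.1271^2 = -0.016143
d^1_{0,0}(0.2548) = +0.983857 -0.016143 = +0.967714
|D^1_{0,0}|² = |d^1_{0,0}(β)|² = (+0.967714)² = 0.936470 (the z-rotation phases have unit modulus)

P=0.9365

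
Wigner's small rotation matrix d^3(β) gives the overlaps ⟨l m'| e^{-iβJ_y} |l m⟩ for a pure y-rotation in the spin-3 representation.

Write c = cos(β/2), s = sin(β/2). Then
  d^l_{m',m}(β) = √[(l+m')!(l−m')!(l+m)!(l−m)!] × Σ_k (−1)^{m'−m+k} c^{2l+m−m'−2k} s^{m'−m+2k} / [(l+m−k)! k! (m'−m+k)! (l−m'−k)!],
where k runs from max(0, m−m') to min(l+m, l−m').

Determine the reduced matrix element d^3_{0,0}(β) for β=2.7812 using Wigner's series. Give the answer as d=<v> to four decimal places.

d=-0.6448

d^3_{0,0}(β=2.7812) via Wigner's sum:
Half-angle: c=0.179223, s=0.983809. N=√(6·6·6·6)=36.000000
Admissible k: 0..3 (factorial args all ≥0)
  k=0: (−1)^0·36.0000/(36)·0.1792^6·0.9838^0 = +0.000033
  k=1: (−1)^1·36.0000/(4)·0.1792^4·0.9838^2 = -0.008987
  k=2: (−1)^2·36.0000/(4)·0.1792^2·0.9838^4 = +0.270814
  k=3: (−1)^3·36.0000/(36)·0.1792^0·0.9838^6 = -0.906700
d^3_{0,0}(2.7812) = +0.000033 -0.008987 +0.270814 -0.906700 = -0.644840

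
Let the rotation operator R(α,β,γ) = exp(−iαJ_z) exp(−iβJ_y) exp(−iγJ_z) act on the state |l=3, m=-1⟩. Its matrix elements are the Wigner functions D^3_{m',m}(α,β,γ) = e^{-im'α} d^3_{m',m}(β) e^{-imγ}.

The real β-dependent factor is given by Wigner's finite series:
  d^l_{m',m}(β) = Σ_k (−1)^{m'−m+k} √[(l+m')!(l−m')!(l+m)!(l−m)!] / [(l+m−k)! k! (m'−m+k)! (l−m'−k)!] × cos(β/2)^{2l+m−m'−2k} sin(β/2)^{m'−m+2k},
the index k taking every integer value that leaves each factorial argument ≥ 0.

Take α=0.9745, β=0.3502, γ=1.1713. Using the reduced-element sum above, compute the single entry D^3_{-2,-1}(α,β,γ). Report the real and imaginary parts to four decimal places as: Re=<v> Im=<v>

First d^3_{-2,-1}(β=0.3502), then the phase factors e^{-i(-2)α} and e^{-i(-1)γ}:
c=cos(0.3502/2)=0.984709, s=sin(0.3502/2)=0.174207; N=√[1·120·2·24]=75.894664
Admissible k: 1..2 (factorial args all ≥0)
  k=1: (−1)^0·75.8947/(24)·0.9847^5·0.1742^1 = +0.510040
  k=2: (−1)^1·75.8947/(12)·0.9847^3·0.1742^3 = -0.031926
d^3_{-2,-1}(0.3502) = +0.510040 -0.031926 = +0.478114
Phases: e^{-i·(-2)·0.9745}=-0.369252+0.929329i, e^{-i·(-1)·1.1713}=+0.388954+0.921257i ⇒ D=-0.478006+0.010180i

Re=-0.4780 Im=0.0102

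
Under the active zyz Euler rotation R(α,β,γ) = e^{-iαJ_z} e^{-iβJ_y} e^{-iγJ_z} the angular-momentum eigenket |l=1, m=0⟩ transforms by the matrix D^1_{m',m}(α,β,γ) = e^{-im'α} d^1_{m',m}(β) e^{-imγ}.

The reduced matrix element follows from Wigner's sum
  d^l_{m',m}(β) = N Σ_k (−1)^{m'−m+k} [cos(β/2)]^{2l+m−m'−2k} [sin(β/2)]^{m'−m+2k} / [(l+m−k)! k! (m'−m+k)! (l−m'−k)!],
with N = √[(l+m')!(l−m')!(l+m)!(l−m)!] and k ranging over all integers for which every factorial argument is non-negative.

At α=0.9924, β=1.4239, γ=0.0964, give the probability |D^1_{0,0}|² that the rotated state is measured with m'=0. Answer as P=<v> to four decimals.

P=0.0214

D^1_{0,0}(0.9924,1.4239,0.0964) = e^{-i·0·0.9924}·d^1_{0,0}(1.4239)·e^{-i·0·0.0964}. Compute d first:
Half-angle: c=0.757089, s=0.653311. N=√(1·1·1·1)=1.000000
k∈{0,1} keeps every argument non-negative
  k=0: (−1)^0·1.0000/(1)·0.7571^2·0.6533^0 = +0.573184
  k=1: (−1)^1·1.0000/(1)·0.7571^0·0.6533^2 = -0.426816
d^1_{0,0}(1.4239) = +0.573184 -0.426816 = +0.146369
|D^1_{0,0}|² = |d^1_{0,0}(β)|² = (+0.146369)² = 0.021424 (the z-rotation phases have unit modulus)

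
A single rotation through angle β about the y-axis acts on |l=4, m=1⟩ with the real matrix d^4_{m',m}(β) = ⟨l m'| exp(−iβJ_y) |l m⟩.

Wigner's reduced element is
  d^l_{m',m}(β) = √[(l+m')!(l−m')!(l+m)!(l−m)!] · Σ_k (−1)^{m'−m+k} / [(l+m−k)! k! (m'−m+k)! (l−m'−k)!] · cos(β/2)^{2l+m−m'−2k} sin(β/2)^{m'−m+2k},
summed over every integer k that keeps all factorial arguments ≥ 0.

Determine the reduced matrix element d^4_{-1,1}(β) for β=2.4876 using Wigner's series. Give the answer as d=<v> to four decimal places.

d^4_{-1,1}(β=2.4876) via Wigner's sum:
Half-angle: c=0.321200, s=0.947011. N=√(6·120·120·6)=720.000000
Admissible k: 2..5 (factorial args all ≥0)
  k=2: (−1)^0·720.0000/(72)·0.3212^6·0.9470^2 = +0.009848
  k=3: (−1)^1·720.0000/(24)·0.3212^4·0.9470^4 = -0.256829
  k=4: (−1)^2·720.0000/(48)·0.3212^2·0.9470^6 = +1.116281
  k=5: (−1)^3·720.0000/(720)·0.3212^0·0.9470^8 = -0.646907
d^4_{-1,1}(2.4876) = +0.009848 -0.256829 +1.116281 -0.646907 = +0.222394

d=0.2224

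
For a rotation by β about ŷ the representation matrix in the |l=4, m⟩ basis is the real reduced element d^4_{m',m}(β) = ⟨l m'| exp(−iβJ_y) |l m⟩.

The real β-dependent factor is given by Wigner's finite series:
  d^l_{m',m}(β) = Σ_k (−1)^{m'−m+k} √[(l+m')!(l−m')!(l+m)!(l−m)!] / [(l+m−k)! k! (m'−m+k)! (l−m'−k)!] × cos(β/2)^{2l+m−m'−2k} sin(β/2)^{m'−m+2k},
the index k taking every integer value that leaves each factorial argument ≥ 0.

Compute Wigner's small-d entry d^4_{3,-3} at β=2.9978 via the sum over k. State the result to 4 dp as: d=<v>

d^4_{3,-3}(β=2.9978) via Wigner's sum:
c=cos(2.9978/2)=0.071834, s=sin(2.9978/2)=0.997417; N=√[5040·1·1·5040]=5040.000000
Admissible k: 0..1 (factorial args all ≥0)
  k=0: (−1)^6·5040.0000/(720)·0.0718^2·0.9974^6 = +0.035565
  k=1: (−1)^7·5040.0000/(5040)·0.0718^0·0.9974^8 = -0.979518
d^4_{3,-3}(2.9978) = +0.035565 -0.979518 = -0.943954

d=-0.9440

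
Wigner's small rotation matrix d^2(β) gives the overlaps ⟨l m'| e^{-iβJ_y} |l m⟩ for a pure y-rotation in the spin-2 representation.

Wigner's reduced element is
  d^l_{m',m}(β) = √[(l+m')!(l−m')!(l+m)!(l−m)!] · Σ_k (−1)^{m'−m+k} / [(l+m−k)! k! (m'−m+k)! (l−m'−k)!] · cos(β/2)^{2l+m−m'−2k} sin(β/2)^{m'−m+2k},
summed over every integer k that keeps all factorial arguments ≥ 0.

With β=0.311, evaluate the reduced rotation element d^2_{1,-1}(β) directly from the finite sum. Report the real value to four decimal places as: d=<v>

d^2_{1,-1}(β=0.311) via Wigner's sum:
Half-angle: c=0.987934, s=0.154874. N=√(6·1·1·6)=6.000000
The bounds max(0,m−m')=0 and min(l+m,l−m')=1 give 2 terms
  k=0: (−1)^2·6.0000/(2)·0.9879^2·0.1549^2 = +0.070232
  k=1: (−1)^3·6.0000/(6)·0.9879^0·0.1549^4 = -0.000575
d^2_{1,-1}(0.311) = +0.070232 -0.000575 = +0.069657

d=0.0697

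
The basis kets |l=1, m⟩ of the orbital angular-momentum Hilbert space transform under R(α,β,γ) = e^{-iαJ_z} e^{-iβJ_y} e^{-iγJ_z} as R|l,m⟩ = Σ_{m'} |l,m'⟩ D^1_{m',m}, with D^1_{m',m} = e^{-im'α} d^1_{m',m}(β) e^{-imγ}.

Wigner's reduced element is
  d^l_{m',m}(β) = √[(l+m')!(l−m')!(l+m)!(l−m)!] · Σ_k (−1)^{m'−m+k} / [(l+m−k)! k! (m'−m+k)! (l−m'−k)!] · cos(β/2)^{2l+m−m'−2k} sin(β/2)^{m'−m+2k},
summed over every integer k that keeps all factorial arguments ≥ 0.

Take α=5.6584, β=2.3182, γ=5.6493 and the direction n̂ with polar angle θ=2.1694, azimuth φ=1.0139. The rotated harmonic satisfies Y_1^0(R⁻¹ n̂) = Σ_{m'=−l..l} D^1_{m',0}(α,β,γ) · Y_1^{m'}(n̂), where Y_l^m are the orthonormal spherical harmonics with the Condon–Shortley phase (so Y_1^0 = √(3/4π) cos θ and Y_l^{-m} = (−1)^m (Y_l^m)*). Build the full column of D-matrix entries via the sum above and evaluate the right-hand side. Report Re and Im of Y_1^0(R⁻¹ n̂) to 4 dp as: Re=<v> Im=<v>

Need the full column D^1_{m',0} for m'=−1..1 at α=5.6584, β=2.3182, γ=5.6493.
cos(β/2)=0.400164, sin(β/2)=0.916443
d^1_{-1,0}: single k=1 term ⇒ +0.518632;  D = +0.420656-0.303360i
d^1_{0,0}: k∈[0..1] ⇒ +0.160132 -0.839868 = -0.679737;  D = -0.679737+0.000000i
d^1_{1,0}: single k=0 term ⇒ -0.518632;  D = -0.420656-0.303360i
Y_1^{m'}(θ=2.1694,φ=1.0139) and Σ D·Y over m':
  (+0.4207-0.3034i)·(+0.1509-0.2423i)  (-0.6797+0.0000i)·(-0.2753+0.0000i)  (-0.4207-0.3034i)·(-0.1509-0.2423i)
Y_1^0(R⁻¹ n̂) = +0.167063+0.000000i

Re=0.1671 Im=0.0000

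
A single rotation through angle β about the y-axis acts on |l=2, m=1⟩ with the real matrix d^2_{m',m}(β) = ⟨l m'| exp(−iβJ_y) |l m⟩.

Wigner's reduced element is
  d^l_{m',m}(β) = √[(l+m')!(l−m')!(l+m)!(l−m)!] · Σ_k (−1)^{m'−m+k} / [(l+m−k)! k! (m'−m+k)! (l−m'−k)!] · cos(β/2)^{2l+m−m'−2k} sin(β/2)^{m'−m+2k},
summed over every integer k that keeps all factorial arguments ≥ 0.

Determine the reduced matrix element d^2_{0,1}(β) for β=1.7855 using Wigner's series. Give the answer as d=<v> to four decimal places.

d=-0.2550

d^2_{0,1}(β=1.7855) via Wigner's sum:
With c≡cos(β/2)=0.627273 and s≡sin(β/2)=0.778800, N=[2·2·6·1]^{1/2}=4.898979
Admissible k: 1..2 (factorial args all ≥0)
  k=1: (−1)^0·4.8990/(2)·0.6273^3·0.7788^1 = +0.470837
  k=2: (−1)^1·4.8990/(2)·0.6273^1·0.7788^3 = -0.725787
d^2_{0,1}(1.7855) = +0.470837 -0.725787 = -0.254950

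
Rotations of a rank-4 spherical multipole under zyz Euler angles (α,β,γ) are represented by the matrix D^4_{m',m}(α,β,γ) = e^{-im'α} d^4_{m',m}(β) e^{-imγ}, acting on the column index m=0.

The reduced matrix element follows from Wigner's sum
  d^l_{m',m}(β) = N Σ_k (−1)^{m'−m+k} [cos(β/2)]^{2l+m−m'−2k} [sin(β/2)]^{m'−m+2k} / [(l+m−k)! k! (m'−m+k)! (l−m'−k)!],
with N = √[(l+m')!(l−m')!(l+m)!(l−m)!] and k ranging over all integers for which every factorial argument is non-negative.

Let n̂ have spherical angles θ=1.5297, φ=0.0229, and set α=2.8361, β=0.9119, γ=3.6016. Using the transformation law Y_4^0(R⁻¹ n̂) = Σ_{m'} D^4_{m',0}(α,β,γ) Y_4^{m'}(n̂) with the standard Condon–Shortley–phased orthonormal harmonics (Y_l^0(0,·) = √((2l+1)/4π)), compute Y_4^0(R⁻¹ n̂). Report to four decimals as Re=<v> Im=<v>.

Re=-0.3302 Im=0.0000

Need the full column D^4_{m',0} for m'=−4..4 at α=2.8361, β=0.9119, γ=3.6016.
cos(β/2)=0.897843, sin(β/2)=0.440315
d^4_{-4,0}: single k=4 term ⇒ +0.204365;  D = +0.069851-0.192057i
d^4_{-3,0}: k∈[3..4] ⇒ +0.589329 -0.141738 = +0.447592;  D = -0.272413+0.355148i
d^4_{-2,0}: k∈[2..4] ⇒ +0.963500 -0.617942 +0.055732 = +0.401291;  D = +0.328691-0.230210i
d^4_{-1,0}: k∈[1..4] ⇒ +0.926152 -1.336474 +0.321431 -0.012884 = -0.101775;  D = +0.097063-0.030610i
d^4_{0,0}: k∈[0..4] ⇒ +0.422283 -1.624990 +0.879347 -0.093995 +0.001413 = -0.415942;  D = -0.415942+0.000000i
d^4_{1,0}: k∈[0..3] ⇒ -0.926152 +1.336474 -0.321431 +0.012884 = +0.101775;  D = -0.097063-0.030610i
d^4_{2,0}: k∈[0..2] ⇒ +0.963500 -0.617942 +0.055732 = +0.401291;  D = +0.328691+0.230210i
d^4_{3,0}: k∈[0..1] ⇒ -0.589329 +0.141738 = -0.447592;  D = +0.272413+0.355148i
d^4_{4,0}: single k=0 term ⇒ +0.204365;  D = +0.069851+0.192057i
Y_4^{m'}(θ=1.5297,φ=0.0229) and Σ D·Y over m':
  (+0.0699-0.1921i)·(+0.4392-0.0403i)  (-0.2724+0.3551i)·(+0.0512-0.0035i)  (+0.3287-0.2302i)·(-0.3297+0.0151i)  (+0.0971-0.0306i)·(-0.0580+0.0013i)  (-0.4159+0.0000i)·(+0.3120+0.0000i)  (-0.0971-0.0306i)·(+0.0580+0.0013i)  (+0.3287+0.2302i)·(-0.3297-0.0151i)  (+0.2724+0.3551i)·(-0.0512-0.0035i)  (+0.0699+0.1921i)·(+0.4392+0.0403i)
Y_4^0(R⁻¹ n̂) = -0.330239+0.000000i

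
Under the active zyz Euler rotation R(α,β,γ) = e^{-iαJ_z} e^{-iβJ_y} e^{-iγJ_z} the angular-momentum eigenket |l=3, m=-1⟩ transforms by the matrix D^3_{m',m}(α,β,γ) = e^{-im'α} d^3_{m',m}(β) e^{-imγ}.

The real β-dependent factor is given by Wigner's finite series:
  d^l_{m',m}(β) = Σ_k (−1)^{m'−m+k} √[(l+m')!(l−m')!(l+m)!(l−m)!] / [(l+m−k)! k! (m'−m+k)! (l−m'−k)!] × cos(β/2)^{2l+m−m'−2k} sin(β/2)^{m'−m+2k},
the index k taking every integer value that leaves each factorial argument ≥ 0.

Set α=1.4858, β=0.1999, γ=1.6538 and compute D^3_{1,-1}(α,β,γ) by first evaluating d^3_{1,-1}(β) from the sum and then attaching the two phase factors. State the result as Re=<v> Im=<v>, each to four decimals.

Re=0.0570 Im=0.0097

First d^3_{1,-1}(β=0.1999), then the phase factors e^{-i(1)α} and e^{-i(-1)γ}:
With c≡cos(β/2)=0.995009 and s≡sin(β/2)=0.099784, N=[24·2·2·24]^{1/2}=48.000000
k: max(0,(-1)−(1))=0 … min(3+(-1),3−(1))=2
  k=0: (−1)^2·48.0000/(8)·0.9950^4·0.0998^2 = +0.058557
  k=1: (−1)^3·48.0000/(6)·0.9950^2·0.0998^4 = -0.000785
  k=2: (−1)^4·48.0000/(48)·0.9950^0·0.0998^6 = +0.000001
d^3_{1,-1}(0.1999) = +0.058557 -0.000785 +0.000001 = +0.057773
D = (+0.084894-0.996390i)·(+0.057773)·(-0.082908+0.996557i) = +0.056959+0.009660i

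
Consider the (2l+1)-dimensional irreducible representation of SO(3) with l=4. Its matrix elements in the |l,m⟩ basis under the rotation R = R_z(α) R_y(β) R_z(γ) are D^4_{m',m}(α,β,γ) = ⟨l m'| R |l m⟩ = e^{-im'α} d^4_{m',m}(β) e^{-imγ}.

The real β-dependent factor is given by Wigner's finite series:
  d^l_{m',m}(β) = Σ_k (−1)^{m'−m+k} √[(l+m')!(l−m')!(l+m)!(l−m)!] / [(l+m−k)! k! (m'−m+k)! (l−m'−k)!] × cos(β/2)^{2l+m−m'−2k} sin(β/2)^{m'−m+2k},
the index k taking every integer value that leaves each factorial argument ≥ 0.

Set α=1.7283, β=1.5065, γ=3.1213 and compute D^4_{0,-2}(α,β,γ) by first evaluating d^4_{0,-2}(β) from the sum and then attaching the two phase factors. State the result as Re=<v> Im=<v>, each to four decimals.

D^4_{0,-2}(1.7283,1.5065,3.1213) = e^{-i·0·1.7283}·d^4_{0,-2}(1.5065)·e^{-i·-2·3.1213}. Compute d first:
With c≡cos(β/2)=0.729470 and s≡sin(β/2)=0.684013, N=[24·24·2·720]^{1/2}=910.735966
Admissible k: 0..2 (factorial args all ≥0)
  k=0: (−1)^2·910.7360/(96)·0.7295^6·0.6840^2 = +0.668796
  k=1: (−1)^3·910.7360/(36)·0.7295^4·0.6840^4 = -1.568111
  k=2: (−1)^4·910.7360/(96)·0.7295^2·0.6840^6 = +0.517038
d^4_{0,-2}(1.5065) = +0.668796 -1.568111 +0.517038 = -0.382277
D = (+1.000000+0.000000i)·(-0.382277)·(+0.999177-0.040574i) = -0.381962+0.015511i

Re=-0.3820 Im=0.0155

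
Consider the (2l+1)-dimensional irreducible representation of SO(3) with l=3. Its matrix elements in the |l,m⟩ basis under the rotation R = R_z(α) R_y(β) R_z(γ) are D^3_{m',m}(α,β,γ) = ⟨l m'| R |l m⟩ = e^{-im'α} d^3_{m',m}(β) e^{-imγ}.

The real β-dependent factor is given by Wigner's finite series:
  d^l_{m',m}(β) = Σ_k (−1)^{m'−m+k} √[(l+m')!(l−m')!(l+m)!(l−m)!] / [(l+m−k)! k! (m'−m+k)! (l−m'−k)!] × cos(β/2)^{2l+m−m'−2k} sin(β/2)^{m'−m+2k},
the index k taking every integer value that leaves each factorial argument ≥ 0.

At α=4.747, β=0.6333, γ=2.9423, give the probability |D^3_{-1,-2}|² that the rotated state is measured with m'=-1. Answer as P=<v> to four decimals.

P=0.3590

D^3_{-1,-2}(4.747,0.6333,2.9423) = e^{-i·-1·4.747}·d^3_{-1,-2}(0.6333)·e^{-i·-2·2.9423}. Compute d first:
With c≡cos(β/2)=0.950284 and s≡sin(β/2)=0.311385, N=[2·24·1·120]^{1/2}=75.894664
Admissible k: 0..1 (factorial args all ≥0)
  k=0: (−1)^1·75.8947/(24)·0.9503^5·0.3114^1 = -0.763070
  k=1: (−1)^2·75.8947/(12)·0.9503^3·0.3114^3 = +0.163864
d^3_{-1,-2}(0.6333) = -0.763070 +0.163864 = -0.599206
|D^3_{-1,-2}|² = |d^3_{-1,-2}(β)|² = (-0.599206)² = 0.359048 (the z-rotation phases have unit modulus)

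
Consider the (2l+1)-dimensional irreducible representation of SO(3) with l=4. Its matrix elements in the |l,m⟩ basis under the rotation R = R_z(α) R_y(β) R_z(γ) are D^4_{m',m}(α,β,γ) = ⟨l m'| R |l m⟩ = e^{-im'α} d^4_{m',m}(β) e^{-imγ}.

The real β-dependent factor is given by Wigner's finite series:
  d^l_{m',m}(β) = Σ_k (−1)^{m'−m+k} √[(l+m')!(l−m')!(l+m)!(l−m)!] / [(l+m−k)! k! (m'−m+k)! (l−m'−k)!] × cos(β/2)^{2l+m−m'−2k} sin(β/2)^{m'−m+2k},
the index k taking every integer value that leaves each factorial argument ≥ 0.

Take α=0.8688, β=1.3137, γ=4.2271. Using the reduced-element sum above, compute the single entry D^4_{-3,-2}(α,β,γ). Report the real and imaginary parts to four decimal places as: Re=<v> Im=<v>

Split into d^4_{-3,-2}(β=1.3137) × two z-phases.
With c≡cos(β/2)=0.791920 and s≡sin(β/2)=0.610625, N=[1·5040·2·720]^{1/2}=2693.993318
The bounds max(0,m−m')=1 and min(l+m,l−m')=2 give 2 terms
  k=1: (−1)^0·2693.9933/(720)·0.7919^7·0.6106^1 = +0.446279
  k=2: (−1)^1·2693.9933/(240)·0.7919^5·0.6106^3 = -0.796004
d^4_{-3,-2}(1.3137) = +0.446279 -0.796004 = -0.349725
Phases: e^{-i·(-3)·0.8688}=-0.860170+0.510007i, e^{-i·(-2)·4.2271}=-0.564823+0.825212i ⇒ D=-0.022725+0.348986i

Re=-0.0227 Im=0.3490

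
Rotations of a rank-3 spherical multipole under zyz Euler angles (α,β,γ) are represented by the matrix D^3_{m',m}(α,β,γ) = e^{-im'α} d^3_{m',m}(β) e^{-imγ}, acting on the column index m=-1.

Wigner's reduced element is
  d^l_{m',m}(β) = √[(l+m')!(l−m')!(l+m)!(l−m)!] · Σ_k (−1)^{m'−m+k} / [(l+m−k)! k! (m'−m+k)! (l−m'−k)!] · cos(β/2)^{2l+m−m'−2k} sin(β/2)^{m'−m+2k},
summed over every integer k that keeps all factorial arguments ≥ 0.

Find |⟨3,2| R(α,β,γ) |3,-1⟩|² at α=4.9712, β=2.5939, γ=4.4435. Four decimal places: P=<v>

Split into d^3_{2,-1}(β=2.5939) × two z-phases.
c=cos(2.5939/2)=0.270436, s=sin(2.5939/2)=0.962738; N=√[120·1·2·24]=75.894664
Admissible k: 0..1 (factorial args all ≥0)
  k=0: (−1)^3·75.8947/(12)·0.2704^3·0.9627^3 = -0.111622
  k=1: (−1)^4·75.8947/(24)·0.2704^1·0.9627^5 = +0.707303
d^3_{2,-1}(2.5939) = -0.111622 +0.707303 = +0.595681
|D^3_{2,-1}|² = |d^3_{2,-1}(β)|² = (+0.595681)² = 0.354836 (the z-rotation phases have unit modulus)

P=0.3548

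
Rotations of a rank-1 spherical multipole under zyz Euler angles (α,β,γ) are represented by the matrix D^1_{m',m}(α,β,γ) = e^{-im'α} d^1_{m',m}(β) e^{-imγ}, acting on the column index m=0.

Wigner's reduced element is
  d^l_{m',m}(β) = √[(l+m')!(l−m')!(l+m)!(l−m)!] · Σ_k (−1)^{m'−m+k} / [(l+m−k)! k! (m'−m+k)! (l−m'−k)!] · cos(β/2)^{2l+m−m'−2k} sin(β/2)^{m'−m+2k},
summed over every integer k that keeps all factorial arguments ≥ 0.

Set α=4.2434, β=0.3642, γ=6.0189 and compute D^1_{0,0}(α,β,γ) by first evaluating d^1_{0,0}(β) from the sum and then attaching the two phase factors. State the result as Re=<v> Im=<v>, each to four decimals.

Split into d^1_{0,0}(β=0.3642) × two z-phases.
Half-angle: c=0.983466, s=0.181095. N=√(1·1·1·1)=1.000000
The bounds max(0,m−m')=0 and min(l+m,l−m')=1 give 2 terms
  k=0: (−1)^0·1.0000/(1)·0.9835^2·0.1811^0 = +0.967205
  k=1: (−1)^1·1.0000/(1)·0.9835^0·0.1811^2 = -0.032795
d^1_{0,0}(0.3642) = +0.967205 -0.032795 = +0.934409
Attach z-rotation phases: D = e^{-i(0)(4.2434)}·(+0.934409)·e^{-i(0)(6.0189)} = +0.934409+0.000000i

Re=0.9344 Im=0.0000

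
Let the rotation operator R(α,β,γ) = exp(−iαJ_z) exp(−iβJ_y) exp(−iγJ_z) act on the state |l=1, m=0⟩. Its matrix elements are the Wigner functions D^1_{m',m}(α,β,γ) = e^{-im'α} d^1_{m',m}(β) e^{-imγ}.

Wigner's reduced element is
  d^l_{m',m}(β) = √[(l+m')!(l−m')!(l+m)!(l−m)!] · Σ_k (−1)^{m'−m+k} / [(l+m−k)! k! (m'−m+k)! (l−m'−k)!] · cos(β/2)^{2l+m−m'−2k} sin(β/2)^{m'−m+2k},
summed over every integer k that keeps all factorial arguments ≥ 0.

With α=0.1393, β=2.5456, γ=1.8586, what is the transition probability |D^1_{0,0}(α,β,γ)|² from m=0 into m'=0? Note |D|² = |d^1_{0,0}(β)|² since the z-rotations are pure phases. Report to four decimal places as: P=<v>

P=0.6849

Split into d^1_{0,0}(β=2.5456) × two z-phases.
With c≡cos(β/2)=0.293605 and s≡sin(β/2)=0.955927, N=[1·1·1·1]^{1/2}=1.000000
Admissible k: 0..1 (factorial args all ≥0)
  k=0: (−1)^0·1.0000/(1)·0.2936^2·0.9559^0 = +0.086204
  k=1: (−1)^1·1.0000/(1)·0.2936^0·0.9559^2 = -0.913796
d^1_{0,0}(2.5456) = +0.086204 -0.913796 = -0.827592
|D^1_{0,0}|² = |d^1_{0,0}(β)|² = (-0.827592)² = 0.684908 (the z-rotation phases have unit modulus)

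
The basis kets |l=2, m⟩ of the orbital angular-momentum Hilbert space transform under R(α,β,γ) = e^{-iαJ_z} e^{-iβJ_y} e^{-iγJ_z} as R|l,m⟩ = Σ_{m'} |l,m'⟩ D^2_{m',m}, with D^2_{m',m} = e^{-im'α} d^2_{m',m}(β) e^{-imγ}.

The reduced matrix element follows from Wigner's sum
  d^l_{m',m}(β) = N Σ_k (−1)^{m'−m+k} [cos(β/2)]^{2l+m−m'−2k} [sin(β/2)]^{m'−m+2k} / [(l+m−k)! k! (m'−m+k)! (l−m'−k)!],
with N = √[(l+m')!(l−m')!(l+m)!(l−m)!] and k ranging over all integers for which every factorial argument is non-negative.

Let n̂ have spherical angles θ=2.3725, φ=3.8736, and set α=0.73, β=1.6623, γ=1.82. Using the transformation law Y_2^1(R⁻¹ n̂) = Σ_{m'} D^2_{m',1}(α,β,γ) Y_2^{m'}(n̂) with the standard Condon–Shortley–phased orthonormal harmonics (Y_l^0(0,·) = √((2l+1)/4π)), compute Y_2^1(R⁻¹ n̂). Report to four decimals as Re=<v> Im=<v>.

Need the full column D^2_{m',1} for m'=−2..2 at α=0.73, β=1.6623, γ=1.82.
cos(β/2)=0.674027, sin(β/2)=0.738707
d^2_{-2,1}: single k=3 term ⇒ +0.543405;  D = +0.508571-0.191428i
d^2_{-1,1}: k∈[2..3] ⇒ +0.743738 -0.297775 = +0.445962;  D = +0.206251-0.395402i
d^2_{0,1}: k∈[1..2] ⇒ +0.554088 -0.665533 = -0.111444;  D = +0.027486+0.108002i
d^2_{1,1}: k∈[0..1] ⇒ +0.206399 -0.743738 = -0.537338;  D = +0.446020+0.299665i
d^2_{2,1}: single k=0 term ⇒ -0.452411;  D = +0.448085-0.062417i
Y_2^{m'}(θ=2.3725,φ=3.8736) and Σ D·Y over m':
  (+0.5086-0.1914i)·(+0.0199-0.1858i)  (+0.2063-0.3954i)·(+0.2872-0.2580i)  (+0.0275+0.1080i)·(+0.1731+0.0000i)  (+0.4460+0.2997i)·(-0.2872-0.2580i)  (+0.4481-0.0624i)·(+0.0199+0.1858i)
Y_2^1(R⁻¹ n̂) = -0.093717-0.365506i

Re=-0.0937 Im=-0.3655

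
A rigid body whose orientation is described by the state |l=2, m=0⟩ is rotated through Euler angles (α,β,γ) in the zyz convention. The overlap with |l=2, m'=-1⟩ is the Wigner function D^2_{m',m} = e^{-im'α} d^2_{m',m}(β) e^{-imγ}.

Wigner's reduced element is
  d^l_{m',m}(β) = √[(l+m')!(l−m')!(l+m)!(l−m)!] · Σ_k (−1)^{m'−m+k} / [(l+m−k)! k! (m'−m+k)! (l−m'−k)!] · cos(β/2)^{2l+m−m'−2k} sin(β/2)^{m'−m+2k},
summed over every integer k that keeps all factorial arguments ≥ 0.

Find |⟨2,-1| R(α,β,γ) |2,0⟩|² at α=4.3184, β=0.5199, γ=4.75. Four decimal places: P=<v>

Split into d^2_{-1,0}(β=0.5199) × two z-phases.
c=cos(0.5199/2)=0.966403, s=sin(0.5199/2)=0.257032; N=√[1·6·2·2]=4.898979
k∈{1,2} keeps every argument non-negative
  k=1: (−1)^0·4.8990/(2)·0.9664^3·0.2570^1 = +0.568248
  k=2: (−1)^1·4.8990/(2)·0.9664^1·0.2570^3 = -0.040197
d^2_{-1,0}(0.5199) = +0.568248 -0.040197 = +0.528051
|D^2_{-1,0}|² = |d^2_{-1,0}(β)|² = (+0.528051)² = 0.278837 (the z-rotation phases have unit modulus)

P=0.2788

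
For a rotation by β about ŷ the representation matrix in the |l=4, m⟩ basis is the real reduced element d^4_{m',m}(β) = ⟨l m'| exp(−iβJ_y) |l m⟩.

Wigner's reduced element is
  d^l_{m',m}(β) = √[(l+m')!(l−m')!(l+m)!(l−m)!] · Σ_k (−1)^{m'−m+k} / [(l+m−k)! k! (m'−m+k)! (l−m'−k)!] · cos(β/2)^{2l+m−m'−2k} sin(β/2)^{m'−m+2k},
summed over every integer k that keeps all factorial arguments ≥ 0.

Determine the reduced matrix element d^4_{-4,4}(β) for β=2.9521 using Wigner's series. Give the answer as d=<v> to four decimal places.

d^4_{-4,4}(β=2.9521) via Wigner's sum:
Half-angle: c=0.094605, s=0.995515. N=√(1·40320·40320·1)=40320.000000
The bounds max(0,m−m')=8 and min(l+m,l−m')=8 give 1 term
  k=8: (−1)^0·40320.0000/(40320)·0.0946^0·0.9955^8 = +0.964678
d^4_{-4,4}(2.9521) = +0.964678

d=0.9647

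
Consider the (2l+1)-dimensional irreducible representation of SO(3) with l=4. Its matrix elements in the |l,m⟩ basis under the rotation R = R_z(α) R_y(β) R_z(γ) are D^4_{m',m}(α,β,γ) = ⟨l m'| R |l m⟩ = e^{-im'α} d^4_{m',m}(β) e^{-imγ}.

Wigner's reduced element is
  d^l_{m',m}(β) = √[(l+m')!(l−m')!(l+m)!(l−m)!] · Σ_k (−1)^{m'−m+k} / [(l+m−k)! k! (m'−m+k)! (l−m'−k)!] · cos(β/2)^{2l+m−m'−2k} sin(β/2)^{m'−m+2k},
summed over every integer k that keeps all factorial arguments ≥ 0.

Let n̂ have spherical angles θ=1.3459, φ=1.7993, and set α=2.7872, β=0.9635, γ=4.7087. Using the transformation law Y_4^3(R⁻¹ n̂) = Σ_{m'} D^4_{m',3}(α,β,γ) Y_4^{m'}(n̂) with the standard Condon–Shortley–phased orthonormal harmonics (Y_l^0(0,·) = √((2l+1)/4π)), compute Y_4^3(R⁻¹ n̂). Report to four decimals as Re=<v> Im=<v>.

Need the full column D^4_{m',3} for m'=−4..4 at α=2.7872, β=0.9635, γ=4.7087.
cos(β/2)=0.886185, sin(β/2)=0.463331
d^4_{-4,3}: single k=7 term ⇒ +0.011490;  D = -0.011335-0.001879i
d^4_{-3,3}: k∈[6..7] ⇒ +0.054387 -0.002124 = +0.052263;  D = +0.045389+0.025909i
d^4_{-2,3}: k∈[5..6] ⇒ +0.166807 -0.015199 = +0.151608;  D = -0.097404-0.116179i
d^4_{-1,3}: k∈[4..5] ⇒ +0.375995 -0.061669 = +0.314326;  D = +0.105809+0.295982i
d^4_{0,3}: k∈[3..4] ⇒ +0.643221 -0.175830 = +0.467391;  D = +0.005172-0.467362i
d^4_{1,3}: k∈[2..3] ⇒ +0.825278 -0.375995 = +0.449283;  D = -0.160564+0.419612i
d^4_{2,3}: k∈[1..2] ⇒ +0.744093 -0.610213 = +0.133880;  D = +0.088264-0.100665i
d^4_{3,3}: k∈[0..1] ⇒ +0.380362 -0.727827 = -0.347465;  D = +0.305502-0.165531i
d^4_{4,3}: single k=0 term ⇒ -0.562482;  D = -0.556808+0.079693i
Y_4^{m'}(θ=1.3459,φ=1.7993) and Σ D·Y over m':
  (-0.0113-0.0019i)·(+0.2440-0.3165i)  (+0.0454+0.0259i)·(+0.1637+0.2002i)  (-0.0974-0.1162i)·(+0.1860-0.0914i)  (+0.1058+0.2960i)·(+0.0618+0.2656i)  (+0.0052-0.4674i)·(+0.1687+0.0000i)  (-0.1606+0.4196i)·(-0.0618+0.2656i)  (+0.0883-0.1007i)·(+0.1860+0.0914i)  (+0.3055-0.1655i)·(-0.1637+0.2002i)  (-0.5568+0.0797i)·(+0.2440+0.3165i)
Y_4^3(R⁻¹ n̂) = -0.354950-0.176441i

Re=-0.3550 Im=-0.1764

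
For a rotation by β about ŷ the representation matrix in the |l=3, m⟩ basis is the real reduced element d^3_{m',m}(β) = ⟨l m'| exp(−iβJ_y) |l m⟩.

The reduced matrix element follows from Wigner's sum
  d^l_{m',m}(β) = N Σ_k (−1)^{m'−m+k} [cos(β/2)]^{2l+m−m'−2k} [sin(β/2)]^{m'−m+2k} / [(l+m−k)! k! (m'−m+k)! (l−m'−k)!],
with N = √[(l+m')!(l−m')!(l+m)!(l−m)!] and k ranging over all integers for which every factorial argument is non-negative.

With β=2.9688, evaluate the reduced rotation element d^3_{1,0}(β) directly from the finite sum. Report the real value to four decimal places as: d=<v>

d=-0.2868

d^3_{1,0}(β=2.9688) via Wigner's sum:
With c≡cos(β/2)=0.086289 and s≡sin(β/2)=0.996270, N=[24·2·6·6]^{1/2}=41.569219
The bounds max(0,m−m')=0 and min(l+m,l−m')=2 give 3 terms
  k=0: (−1)^1·41.5692/(12)·0.0863^5·0.9963^1 = -0.000017
  k=1: (−1)^2·41.5692/(4)·0.0863^3·0.9963^3 = +0.006602
  k=2: (−1)^3·41.5692/(12)·0.0863^1·0.9963^5 = -0.293380
d^3_{1,0}(2.9688) = -0.000017 +0.006602 -0.293380 = -0.286794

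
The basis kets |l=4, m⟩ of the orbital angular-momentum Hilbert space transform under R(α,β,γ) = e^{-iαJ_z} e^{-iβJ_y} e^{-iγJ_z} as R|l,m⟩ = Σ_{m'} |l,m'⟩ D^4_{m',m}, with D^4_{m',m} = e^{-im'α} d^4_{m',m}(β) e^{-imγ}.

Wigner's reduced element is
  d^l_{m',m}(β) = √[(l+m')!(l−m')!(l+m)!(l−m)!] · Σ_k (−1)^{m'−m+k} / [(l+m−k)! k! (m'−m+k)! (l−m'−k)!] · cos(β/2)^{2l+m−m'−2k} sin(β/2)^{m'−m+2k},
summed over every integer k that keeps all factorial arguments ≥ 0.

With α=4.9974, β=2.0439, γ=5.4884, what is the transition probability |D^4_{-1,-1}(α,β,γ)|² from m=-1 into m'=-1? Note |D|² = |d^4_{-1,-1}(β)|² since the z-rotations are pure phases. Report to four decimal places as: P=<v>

P=0.0075

First d^4_{-1,-1}(β=2.0439), then the phase factors e^{-i(-1)α} and e^{-i(-1)γ}:
With c≡cos(β/2)=0.521703 and s≡sin(β/2)=0.853127, N=[6·120·6·120]^{1/2}=720.000000
k: max(0,(-1)−(-1))=0 … min(4+(-1),4−(-1))=3
  k=0: (−1)^0·720.0000/(720)·0.5217^8·0.8531^0 = +0.005488
  k=1: (−1)^1·720.0000/(48)·0.5217^6·0.8531^2 = -0.220120
  k=2: (−1)^2·720.0000/(24)·0.5217^4·0.8531^4 = +1.177255
  k=3: (−1)^3·720.0000/(72)·0.5217^2·0.8531^6 = -1.049371
d^4_{-1,-1}(2.0439) = +0.005488 -0.220120 +1.177255 -1.049371 = -0.086750
|D^4_{-1,-1}|² = |d^4_{-1,-1}(β)|² = (-0.086750)² = 0.007525 (the z-rotation phases have unit modulus)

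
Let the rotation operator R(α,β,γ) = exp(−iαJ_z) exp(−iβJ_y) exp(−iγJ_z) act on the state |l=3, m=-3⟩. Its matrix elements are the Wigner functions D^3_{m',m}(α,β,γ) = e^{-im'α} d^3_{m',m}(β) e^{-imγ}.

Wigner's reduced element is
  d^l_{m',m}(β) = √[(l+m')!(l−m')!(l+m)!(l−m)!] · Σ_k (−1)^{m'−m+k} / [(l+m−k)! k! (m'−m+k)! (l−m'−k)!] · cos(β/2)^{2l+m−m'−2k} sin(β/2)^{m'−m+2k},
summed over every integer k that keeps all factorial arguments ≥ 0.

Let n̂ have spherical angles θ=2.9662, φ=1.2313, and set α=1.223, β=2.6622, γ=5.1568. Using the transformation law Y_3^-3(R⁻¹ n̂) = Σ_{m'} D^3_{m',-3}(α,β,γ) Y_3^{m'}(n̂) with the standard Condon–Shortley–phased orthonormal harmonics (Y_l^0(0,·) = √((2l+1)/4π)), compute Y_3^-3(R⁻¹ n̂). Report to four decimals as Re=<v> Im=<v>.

Re=-0.0108 Im=0.0028

Need the full column D^3_{m',-3} for m'=−3..3 at α=1.223, β=2.6622, γ=5.1568.
cos(β/2)=0.237408, sin(β/2)=0.971410
d^3_{-3,-3}: single k=0 term ⇒ +0.000179;  D = +0.000172+0.000051i
d^3_{-2,-3}: single k=0 term ⇒ -0.001795;  D = -0.001068+0.001442i
d^3_{-1,-3}: single k=0 term ⇒ +0.011610;  D = -0.006414-0.009677i
d^3_{0,-3}: single k=0 term ⇒ -0.054854;  D = +0.053313-0.012909i
d^3_{1,-3}: single k=0 term ⇒ +0.194377;  D = -0.021383+0.193198i
d^3_{2,-3}: single k=0 term ⇒ -0.503018;  D = -0.451170-0.222425i
d^3_{3,-3}: single k=0 term ⇒ +0.840264;  D = +0.606169-0.581896i
Y_3^{m'}(θ=2.9662,φ=1.2313) and Σ D·Y over m':
  (+0.0002+0.0001i)·(-0.0019+0.0012i)  (-0.0011+0.0014i)·(+0.0238+0.0192i)  (-0.0064-0.0097i)·(+0.0723-0.2046i)  (+0.0533-0.0129i)·(-0.6790+0.0000i)  (-0.0214+0.1932i)·(-0.0723-0.2046i)  (-0.4512-0.2224i)·(+0.0238-0.0192i)  (+0.6062-0.5819i)·(+0.0019+0.0012i)
Y_3^-3(R⁻¹ n̂) = -0.010838+0.002791i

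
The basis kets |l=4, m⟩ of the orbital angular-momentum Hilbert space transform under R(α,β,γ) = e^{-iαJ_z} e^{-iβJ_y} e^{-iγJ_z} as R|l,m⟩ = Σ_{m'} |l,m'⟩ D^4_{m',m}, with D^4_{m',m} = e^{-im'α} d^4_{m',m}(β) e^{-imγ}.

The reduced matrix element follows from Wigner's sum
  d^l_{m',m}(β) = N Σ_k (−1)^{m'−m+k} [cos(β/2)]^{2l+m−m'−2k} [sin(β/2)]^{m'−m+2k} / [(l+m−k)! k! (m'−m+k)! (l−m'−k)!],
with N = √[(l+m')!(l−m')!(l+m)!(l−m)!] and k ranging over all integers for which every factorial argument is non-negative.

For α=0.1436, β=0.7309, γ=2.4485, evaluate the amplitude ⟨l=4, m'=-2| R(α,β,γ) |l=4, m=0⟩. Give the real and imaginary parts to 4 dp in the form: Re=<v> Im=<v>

D^4_{-2,0}(0.1436,0.7309,2.4485) = e^{-i·-2·0.1436}·d^4_{-2,0}(0.7309)·e^{-i·0·2.4485}. Compute d first:
Half-angle: c=0.933963, s=0.357370. N=√(2·720·24·24)=910.735966
k: max(0,(0)−(-2))=2 … min(4+(0),4−(-2))=4
  k=2: (−1)^0·910.7360/(96)·0.9340^6·0.3574^2 = +0.804146
  k=3: (−1)^1·910.7360/(36)·0.9340^4·0.3574^4 = -0.313964
  k=4: (−1)^2·910.7360/(96)·0.9340^2·0.3574^6 = +0.017238
d^4_{-2,0}(0.7309) = +0.804146 -0.313964 +0.017238 = +0.507420
Phases: e^{-i·(-2)·0.1436}=+0.959041+0.283268i, e^{-i·(0)·2.4485}=+1.000000+0.000000i ⇒ D=+0.486636+0.143736i

Re=0.4866 Im=0.1437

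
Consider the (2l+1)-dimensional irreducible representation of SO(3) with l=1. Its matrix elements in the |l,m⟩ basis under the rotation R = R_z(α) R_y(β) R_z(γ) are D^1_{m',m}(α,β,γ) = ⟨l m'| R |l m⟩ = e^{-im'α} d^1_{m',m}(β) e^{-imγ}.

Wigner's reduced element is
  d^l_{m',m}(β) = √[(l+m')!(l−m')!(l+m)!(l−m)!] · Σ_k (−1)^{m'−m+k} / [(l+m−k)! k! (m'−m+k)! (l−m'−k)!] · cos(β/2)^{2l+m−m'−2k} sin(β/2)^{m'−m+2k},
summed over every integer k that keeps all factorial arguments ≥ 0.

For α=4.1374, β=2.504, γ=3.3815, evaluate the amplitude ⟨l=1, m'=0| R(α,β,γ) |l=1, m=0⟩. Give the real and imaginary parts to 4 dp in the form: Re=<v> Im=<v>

First d^1_{0,0}(β=2.504), then the phase factors e^{-i(0)α} and e^{-i(0)γ}:
With c≡cos(β/2)=0.313424 and s≡sin(β/2)=0.949613, N=[1·1·1·1]^{1/2}=1.000000
k: max(0,(0)−(0))=0 … min(1+(0),1−(0))=1
  k=0: (−1)^0·1.0000/(1)·0.3134^2·0.9496^0 = +0.098234
  k=1: (−1)^1·1.0000/(1)·0.3134^0·0.9496^2 = -0.901766
d^1_{0,0}(2.504) = +0.098234 -0.901766 = -0.803531
Attach z-rotation phases: D = e^{-i(0)(4.1374)}·(-0.803531)·e^{-i(0)(3.3815)} = -0.803531+0.000000i

Re=-0.8035 Im=0.0000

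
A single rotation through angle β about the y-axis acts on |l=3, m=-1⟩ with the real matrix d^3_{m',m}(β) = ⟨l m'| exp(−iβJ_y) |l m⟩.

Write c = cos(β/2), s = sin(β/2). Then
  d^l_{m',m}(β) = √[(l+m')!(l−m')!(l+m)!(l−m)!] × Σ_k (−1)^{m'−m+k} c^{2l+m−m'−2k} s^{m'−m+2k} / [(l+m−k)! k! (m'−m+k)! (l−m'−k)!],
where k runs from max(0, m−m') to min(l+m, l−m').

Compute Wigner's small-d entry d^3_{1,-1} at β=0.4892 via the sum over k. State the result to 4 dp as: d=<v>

d^3_{1,-1}(β=0.4892) via Wigner's sum:
c=cos(0.4892/2)=0.970234, s=sin(0.4892/2)=0.242168; N=√[24·2·2·24]=48.000000
Admissible k: 0..2 (factorial args all ≥0)
  k=0: (−1)^2·48.0000/(8)·0.9702^4·0.2422^2 = +0.311811
  k=1: (−1)^3·48.0000/(6)·0.9702^2·0.2422^4 = -0.025901
  k=2: (−1)^4·48.0000/(48)·0.9702^0·0.2422^6 = +0.000202
d^3_{1,-1}(0.4892) = +0.311811 -0.025901 +0.000202 = +0.286112

d=0.2861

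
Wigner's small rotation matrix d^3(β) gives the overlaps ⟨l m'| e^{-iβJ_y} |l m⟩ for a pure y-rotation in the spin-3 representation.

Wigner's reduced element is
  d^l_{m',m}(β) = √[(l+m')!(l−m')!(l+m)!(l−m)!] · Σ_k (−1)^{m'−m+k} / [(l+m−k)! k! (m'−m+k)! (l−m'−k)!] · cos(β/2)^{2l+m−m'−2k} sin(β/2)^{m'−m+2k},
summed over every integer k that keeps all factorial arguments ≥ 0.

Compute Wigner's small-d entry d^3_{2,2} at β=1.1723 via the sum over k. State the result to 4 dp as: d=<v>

d=-0.4026

d^3_{2,2}(β=1.1723) via Wigner's sum:
c=cos(1.1723/2)=0.833077, s=sin(1.1723/2)=0.553158; N=√[120·1·120·1]=120.000000
k∈{0,1} keeps every argument non-negative
  k=0: (−1)^0·120.0000/(120)·0.8331^6·0.5532^0 = +0.334279
  k=1: (−1)^1·120.0000/(24)·0.8331^4·0.5532^2 = -0.736898
d^3_{2,2}(1.1723) = +0.334279 -0.736898 = -0.402619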